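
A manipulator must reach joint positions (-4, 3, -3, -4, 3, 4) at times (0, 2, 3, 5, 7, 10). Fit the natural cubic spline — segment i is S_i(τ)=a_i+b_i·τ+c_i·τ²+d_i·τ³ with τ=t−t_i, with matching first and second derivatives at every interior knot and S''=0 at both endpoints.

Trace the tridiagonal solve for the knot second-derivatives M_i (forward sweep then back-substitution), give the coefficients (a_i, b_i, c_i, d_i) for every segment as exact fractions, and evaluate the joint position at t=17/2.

  seg 0: a=-4 b=25537/3630 c=0 d=-1604/1815
  seg 1: a=3 b=-12959/3630 c=-3208/605 d=10427/3630
  seg 2: a=-3 b=-917/165 c=4011/1210 d=-5707/14520
  seg 3: a=-4 b=10837/3630 c=463/484 d=-5077/14520
  seg 4: a=3 b=4748/1815 c=-1381/1210 d=1381/10890
S(17/2) = 46309/9680

Δ: Δ0=7/2, Δ1=-6, Δ2=-1/2, Δ3=7/2, Δ4=1/3
row 1: diag=6, rhs=-57; c'=1/6, d'=-19/2
row 2: denom=6−1·1/6=35/6; d'=(33−1·-19/2)/(35/6)=51/7
row 3: denom=8−2·12/35=256/35; d'=(24−2·51/7)/(256/35)=165/128
row 4: denom=10−2·35/128=605/64; d'=(-19−2·165/128)/(605/64)=-1381/605
back: M4=-1381/605
back: M3=165/128−35/128·-1381/605=463/242
back: M2=51/7−12/35·463/242=4011/605
back: M1=-19/2−1/6·4011/605=-6416/605
M: M0=0, M1=-6416/605, M2=4011/605, M3=463/242, M4=-1381/605, M5=0
seg 0: a=-4, c=M0/2=0, d=(M1−M0)/(6·2)=-1604/1815, b=Δ0−h0·(2M0+M1)/6=25537/3630
seg 1: a=3, c=M1/2=-3208/605, d=(M2−M1)/(6·1)=10427/3630, b=Δ1−h1·(2M1+M2)/6=-12959/3630
seg 2: a=-3, c=M2/2=4011/1210, d=(M3−M2)/(6·2)=-5707/14520, b=Δ2−h2·(2M2+M3)/6=-917/165
seg 3: a=-4, c=M3/2=463/484, d=(M4−M3)/(6·2)=-5077/14520, b=Δ3−h3·(2M3+M4)/6=10837/3630
seg 4: a=3, c=M4/2=-1381/1210, d=(M5−M4)/(6·3)=1381/10890, b=Δ4−h4·(2M4+M5)/6=4748/1815
t_q=17/2 → seg 4, τ=3/2; S=3+4748/1815·τ+-1381/1210·τ²+1381/10890·τ³=46309/9680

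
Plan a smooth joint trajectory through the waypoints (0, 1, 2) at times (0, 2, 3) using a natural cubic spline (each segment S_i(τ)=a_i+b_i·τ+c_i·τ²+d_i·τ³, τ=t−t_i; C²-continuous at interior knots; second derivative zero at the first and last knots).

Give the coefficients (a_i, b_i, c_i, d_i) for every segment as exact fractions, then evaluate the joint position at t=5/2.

  seg 0: a=0 b=1/3 c=0 d=1/24
  seg 1: a=1 b=5/6 c=1/4 d=-1/12
S(5/2) = 47/32

Δ: Δ0=1/2, Δ1=1
row 1: diag=6, rhs=3; c'=1/6, d'=1/2
back: M1=1/2
M: M0=0, M1=1/2, M2=0
seg 0: a=0, c=M0/2=0, d=(M1−M0)/(6·2)=1/24, b=Δ0−h0·(2M0+M1)/6=1/3
seg 1: a=1, c=M1/2=1/4, d=(M2−M1)/(6·1)=-1/12, b=Δ1−h1·(2M1+M2)/6=5/6
t_q=5/2 → seg 1, τ=1/2; S=1+5/6·τ+1/4·τ²+-1/12·τ³=47/32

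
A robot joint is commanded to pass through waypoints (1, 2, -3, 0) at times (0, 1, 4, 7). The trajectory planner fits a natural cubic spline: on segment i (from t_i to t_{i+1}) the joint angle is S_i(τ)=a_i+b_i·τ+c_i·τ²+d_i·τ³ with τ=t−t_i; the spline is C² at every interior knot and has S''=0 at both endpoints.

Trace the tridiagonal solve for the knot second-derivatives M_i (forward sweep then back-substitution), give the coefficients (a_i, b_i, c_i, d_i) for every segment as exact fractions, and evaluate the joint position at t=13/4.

Δ: Δ0=1, Δ1=-5/3, Δ2=1
row 1: diag=8, rhs=-16; c'=3/8, d'=-2
row 2: denom=12−3·3/8=87/8; d'=(16−3·-2)/(87/8)=176/87
back: M2=176/87
back: M1=-2−3/8·176/87=-80/29
M: M0=0, M1=-80/29, M2=176/87, M3=0
seg 0: a=1, c=M0/2=0, d=(M1−M0)/(6·1)=-40/87, b=Δ0−h0·(2M0+M1)/6=127/87
seg 1: a=2, c=M1/2=-40/29, d=(M2−M1)/(6·3)=208/783, b=Δ1−h1·(2M1+M2)/6=7/87
seg 2: a=-3, c=M2/2=88/87, d=(M3−M2)/(6·3)=-88/783, b=Δ2−h2·(2M2+M3)/6=-89/87
t_q=13/4 → seg 1, τ=9/4; S=2+7/87·τ+-40/29·τ²+208/783·τ³=-103/58

  seg 0: a=1 b=127/87 c=0 d=-40/87
  seg 1: a=2 b=7/87 c=-40/29 d=208/783
  seg 2: a=-3 b=-89/87 c=88/87 d=-88/783
S(13/4) = -103/58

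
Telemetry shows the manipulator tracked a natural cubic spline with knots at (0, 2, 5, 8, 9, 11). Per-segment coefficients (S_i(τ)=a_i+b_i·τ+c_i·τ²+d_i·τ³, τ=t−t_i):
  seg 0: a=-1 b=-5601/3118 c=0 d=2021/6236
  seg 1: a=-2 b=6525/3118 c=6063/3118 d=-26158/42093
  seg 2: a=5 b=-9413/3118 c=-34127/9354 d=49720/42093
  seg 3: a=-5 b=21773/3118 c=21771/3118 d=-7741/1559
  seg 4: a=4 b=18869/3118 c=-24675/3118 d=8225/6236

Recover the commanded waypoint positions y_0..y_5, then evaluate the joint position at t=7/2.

y_0 = S_0(0) = a_0 = -1
y_1 = S_1(0) = a_1 = -2
y_2 = S_2(0) = a_2 = 5
y_3 = S_3(0) = a_3 = -5
y_4 = S_4(0) = a_4 = 4
y_5 = S_4(2) = -5
t_q=7/2 is in segment 1 (τ=3/2); S_1(τ)=42615/12472

y_0=-1 y_1=-2 y_2=5 y_3=-5 y_4=4 y_5=-5
S(7/2) = 42615/12472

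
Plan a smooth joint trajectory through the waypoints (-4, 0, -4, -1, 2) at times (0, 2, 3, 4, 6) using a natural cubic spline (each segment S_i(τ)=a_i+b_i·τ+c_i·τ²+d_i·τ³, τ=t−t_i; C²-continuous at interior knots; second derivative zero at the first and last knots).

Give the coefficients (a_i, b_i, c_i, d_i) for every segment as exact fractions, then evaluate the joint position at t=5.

  seg 0: a=-4 b=19/4 c=0 d=-11/16
  seg 1: a=0 b=-7/2 c=-33/8 d=29/8
  seg 2: a=-4 b=-7/8 c=27/4 d=-23/8
  seg 3: a=-1 b=4 c=-15/8 d=5/16
S(5) = 23/16

Δ: Δ0=2, Δ1=-4, Δ2=3, Δ3=3/2
row 1: diag=6, rhs=-36; c'=1/6, d'=-6
row 2: denom=4−1·1/6=23/6; d'=(42−1·-6)/(23/6)=288/23
row 3: denom=6−1·6/23=132/23; d'=(-9−1·288/23)/(132/23)=-15/4
back: M3=-15/4
back: M2=288/23−6/23·-15/4=27/2
back: M1=-6−1/6·27/2=-33/4
M: M0=0, M1=-33/4, M2=27/2, M3=-15/4, M4=0
seg 0: a=-4, c=M0/2=0, d=(M1−M0)/(6·2)=-11/16, b=Δ0−h0·(2M0+M1)/6=19/4
seg 1: a=0, c=M1/2=-33/8, d=(M2−M1)/(6·1)=29/8, b=Δ1−h1·(2M1+M2)/6=-7/2
seg 2: a=-4, c=M2/2=27/4, d=(M3−M2)/(6·1)=-23/8, b=Δ2−h2·(2M2+M3)/6=-7/8
seg 3: a=-1, c=M3/2=-15/8, d=(M4−M3)/(6·2)=5/16, b=Δ3−h3·(2M3+M4)/6=4
t_q=5 → seg 3, τ=1; S=-1+4·τ+-15/8·τ²+5/16·τ³=23/16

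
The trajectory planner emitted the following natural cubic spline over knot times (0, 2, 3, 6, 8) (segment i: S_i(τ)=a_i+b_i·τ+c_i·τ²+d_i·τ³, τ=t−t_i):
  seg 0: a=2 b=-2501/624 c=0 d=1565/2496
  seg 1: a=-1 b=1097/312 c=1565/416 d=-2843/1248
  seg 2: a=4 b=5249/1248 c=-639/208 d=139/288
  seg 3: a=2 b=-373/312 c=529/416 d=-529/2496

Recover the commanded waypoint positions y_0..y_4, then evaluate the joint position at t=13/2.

y_0=2 y_1=-1 y_2=4 y_3=2 y_4=3
S(13/2) = 11273/6656

y_0 = S_0(0) = a_0 = 2
y_1 = S_1(0) = a_1 = -1
y_2 = S_2(0) = a_2 = 4
y_3 = S_3(0) = a_3 = 2
y_4 = S_3(2) = 3
t_q=13/2 is in segment 3 (τ=1/2); S_3(τ)=11273/6656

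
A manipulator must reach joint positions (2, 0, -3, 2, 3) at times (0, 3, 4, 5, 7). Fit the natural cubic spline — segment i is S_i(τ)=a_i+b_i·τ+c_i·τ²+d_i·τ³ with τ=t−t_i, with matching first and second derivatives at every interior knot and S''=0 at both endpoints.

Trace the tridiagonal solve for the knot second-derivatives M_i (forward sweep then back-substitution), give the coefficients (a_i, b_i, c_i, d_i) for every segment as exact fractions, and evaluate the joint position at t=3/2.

Δ: Δ0=-2/3, Δ1=-3, Δ2=5, Δ3=1/2
row 1: diag=8, rhs=-14; c'=1/8, d'=-7/4
row 2: denom=4−1·1/8=31/8; d'=(48−1·-7/4)/(31/8)=398/31
row 3: denom=6−1·8/31=178/31; d'=(-27−1·398/31)/(178/31)=-1235/178
back: M3=-1235/178
back: M2=398/31−8/31·-1235/178=1302/89
back: M1=-7/4−1/8·1302/89=-637/178
M: M0=0, M1=-637/178, M2=1302/89, M3=-1235/178, M4=0
seg 0: a=2, c=M0/2=0, d=(M1−M0)/(6·3)=-637/3204, b=Δ0−h0·(2M0+M1)/6=1199/1068
seg 1: a=0, c=M1/2=-637/356, d=(M2−M1)/(6·1)=3241/1068, b=Δ1−h1·(2M1+M2)/6=-2267/534
seg 2: a=-3, c=M2/2=651/89, d=(M3−M2)/(6·1)=-3839/1068, b=Δ2−h2·(2M2+M3)/6=1367/1068
seg 3: a=2, c=M3/2=-1235/356, d=(M4−M3)/(6·2)=1235/2136, b=Δ3−h3·(2M3+M4)/6=2737/534
t_q=3/2 → seg 0, τ=3/2; S=2+1199/1068·τ+0·τ²+-637/3204·τ³=8581/2848

  seg 0: a=2 b=1199/1068 c=0 d=-637/3204
  seg 1: a=0 b=-2267/534 c=-637/356 d=3241/1068
  seg 2: a=-3 b=1367/1068 c=651/89 d=-3839/1068
  seg 3: a=2 b=2737/534 c=-1235/356 d=1235/2136
S(3/2) = 8581/2848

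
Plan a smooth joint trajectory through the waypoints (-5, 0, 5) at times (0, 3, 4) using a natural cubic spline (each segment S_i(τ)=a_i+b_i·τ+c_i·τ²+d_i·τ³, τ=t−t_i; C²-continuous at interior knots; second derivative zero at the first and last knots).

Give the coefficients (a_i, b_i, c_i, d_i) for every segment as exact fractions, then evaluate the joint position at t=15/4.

Δ: Δ0=5/3, Δ1=5
row 1: diag=8, rhs=20; c'=1/8, d'=5/2
back: M1=5/2
M: M0=0, M1=5/2, M2=0
seg 0: a=-5, c=M0/2=0, d=(M1−M0)/(6·3)=5/36, b=Δ0−h0·(2M0+M1)/6=5/12
seg 1: a=0, c=M1/2=5/4, d=(M2−M1)/(6·1)=-5/12, b=Δ1−h1·(2M1+M2)/6=25/6
t_q=15/4 → seg 1, τ=3/4; S=0+25/6·τ+5/4·τ²+-5/12·τ³=935/256

  seg 0: a=-5 b=5/12 c=0 d=5/36
  seg 1: a=0 b=25/6 c=5/4 d=-5/12
S(15/4) = 935/256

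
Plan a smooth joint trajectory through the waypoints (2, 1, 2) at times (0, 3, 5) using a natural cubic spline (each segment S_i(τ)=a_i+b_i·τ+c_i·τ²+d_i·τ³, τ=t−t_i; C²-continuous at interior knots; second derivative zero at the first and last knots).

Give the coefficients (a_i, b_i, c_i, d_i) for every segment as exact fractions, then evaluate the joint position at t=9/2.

  seg 0: a=2 b=-7/12 c=0 d=1/36
  seg 1: a=1 b=1/6 c=1/4 d=-1/24
S(9/2) = 107/64

Δ: Δ0=-1/3, Δ1=1/2
row 1: diag=10, rhs=5; c'=1/5, d'=1/2
back: M1=1/2
M: M0=0, M1=1/2, M2=0
seg 0: a=2, c=M0/2=0, d=(M1−M0)/(6·3)=1/36, b=Δ0−h0·(2M0+M1)/6=-7/12
seg 1: a=1, c=M1/2=1/4, d=(M2−M1)/(6·2)=-1/24, b=Δ1−h1·(2M1+M2)/6=1/6
t_q=9/2 → seg 1, τ=3/2; S=1+1/6·τ+1/4·τ²+-1/24·τ³=107/64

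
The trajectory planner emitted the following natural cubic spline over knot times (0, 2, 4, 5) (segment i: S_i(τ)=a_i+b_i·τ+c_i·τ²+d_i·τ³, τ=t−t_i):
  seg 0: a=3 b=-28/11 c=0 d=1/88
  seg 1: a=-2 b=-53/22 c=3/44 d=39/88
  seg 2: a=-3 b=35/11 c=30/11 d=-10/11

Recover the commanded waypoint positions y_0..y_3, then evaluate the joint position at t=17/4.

y_0=3 y_1=-2 y_2=-3 y_3=2
S(17/4) = -721/352

y_0 = S_0(0) = a_0 = 3
y_1 = S_1(0) = a_1 = -2
y_2 = S_2(0) = a_2 = -3
y_3 = S_2(1) = 2
t_q=17/4 is in segment 2 (τ=1/4); S_2(τ)=-721/352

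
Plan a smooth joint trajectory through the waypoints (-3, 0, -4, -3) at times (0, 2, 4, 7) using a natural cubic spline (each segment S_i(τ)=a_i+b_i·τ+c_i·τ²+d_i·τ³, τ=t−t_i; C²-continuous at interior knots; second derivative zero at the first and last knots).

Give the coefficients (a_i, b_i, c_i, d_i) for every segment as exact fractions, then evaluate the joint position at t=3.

Δ: Δ0=3/2, Δ1=-2, Δ2=1/3
row 1: diag=8, rhs=-21; c'=1/4, d'=-21/8
row 2: denom=10−2·1/4=19/2; d'=(14−2·-21/8)/(19/2)=77/38
back: M2=77/38
back: M1=-21/8−1/4·77/38=-119/38
M: M0=0, M1=-119/38, M2=77/38, M3=0
seg 0: a=-3, c=M0/2=0, d=(M1−M0)/(6·2)=-119/456, b=Δ0−h0·(2M0+M1)/6=145/57
seg 1: a=0, c=M1/2=-119/76, d=(M2−M1)/(6·2)=49/114, b=Δ1−h1·(2M1+M2)/6=-67/114
seg 2: a=-4, c=M2/2=77/76, d=(M3−M2)/(6·3)=-77/684, b=Δ2−h2·(2M2+M3)/6=-193/114
t_q=3 → seg 1, τ=1; S=0+-67/114·τ+-119/76·τ²+49/114·τ³=-131/76

  seg 0: a=-3 b=145/57 c=0 d=-119/456
  seg 1: a=0 b=-67/114 c=-119/76 d=49/114
  seg 2: a=-4 b=-193/114 c=77/76 d=-77/684
S(3) = -131/76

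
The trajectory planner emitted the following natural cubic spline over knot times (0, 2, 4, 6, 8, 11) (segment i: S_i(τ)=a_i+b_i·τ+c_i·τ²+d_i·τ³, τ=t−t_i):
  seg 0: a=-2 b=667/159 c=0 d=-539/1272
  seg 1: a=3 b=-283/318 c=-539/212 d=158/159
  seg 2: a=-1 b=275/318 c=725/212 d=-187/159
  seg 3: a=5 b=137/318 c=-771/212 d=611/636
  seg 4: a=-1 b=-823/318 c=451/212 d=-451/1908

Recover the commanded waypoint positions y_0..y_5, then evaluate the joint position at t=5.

y_0=-2 y_1=3 y_2=-1 y_3=5 y_4=-1 y_5=4
S(5) = 447/212

y_0 = S_0(0) = a_0 = -2
y_1 = S_1(0) = a_1 = 3
y_2 = S_2(0) = a_2 = -1
y_3 = S_3(0) = a_3 = 5
y_4 = S_4(0) = a_4 = -1
y_5 = S_4(3) = 4
t_q=5 is in segment 2 (τ=1); S_2(τ)=447/212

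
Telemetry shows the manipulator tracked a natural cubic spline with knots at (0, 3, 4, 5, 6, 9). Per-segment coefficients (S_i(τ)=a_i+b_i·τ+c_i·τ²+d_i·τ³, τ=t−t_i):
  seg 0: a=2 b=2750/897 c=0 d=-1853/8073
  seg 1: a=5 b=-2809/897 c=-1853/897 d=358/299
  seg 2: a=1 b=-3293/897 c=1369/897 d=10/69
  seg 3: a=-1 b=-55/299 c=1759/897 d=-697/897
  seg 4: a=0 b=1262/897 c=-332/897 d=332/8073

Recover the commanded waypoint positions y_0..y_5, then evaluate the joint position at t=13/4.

y_0=2 y_1=5 y_2=1 y_3=-1 y_4=0 y_5=2
S(13/4) = 39293/9568

y_0 = S_0(0) = a_0 = 2
y_1 = S_1(0) = a_1 = 5
y_2 = S_2(0) = a_2 = 1
y_3 = S_3(0) = a_3 = -1
y_4 = S_4(0) = a_4 = 0
y_5 = S_4(3) = 2
t_q=13/4 is in segment 1 (τ=1/4); S_1(τ)=39293/9568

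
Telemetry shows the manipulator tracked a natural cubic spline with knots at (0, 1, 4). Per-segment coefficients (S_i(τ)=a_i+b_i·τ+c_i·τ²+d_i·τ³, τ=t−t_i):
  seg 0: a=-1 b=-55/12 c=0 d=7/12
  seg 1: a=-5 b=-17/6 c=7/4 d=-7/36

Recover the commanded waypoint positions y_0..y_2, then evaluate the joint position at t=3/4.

y_0=-1 y_1=-5 y_2=-3
S(3/4) = -1073/256

y_0 = S_0(0) = a_0 = -1
y_1 = S_1(0) = a_1 = -5
y_2 = S_1(3) = -3
t_q=3/4 is in segment 0 (τ=3/4); S_0(τ)=-1073/256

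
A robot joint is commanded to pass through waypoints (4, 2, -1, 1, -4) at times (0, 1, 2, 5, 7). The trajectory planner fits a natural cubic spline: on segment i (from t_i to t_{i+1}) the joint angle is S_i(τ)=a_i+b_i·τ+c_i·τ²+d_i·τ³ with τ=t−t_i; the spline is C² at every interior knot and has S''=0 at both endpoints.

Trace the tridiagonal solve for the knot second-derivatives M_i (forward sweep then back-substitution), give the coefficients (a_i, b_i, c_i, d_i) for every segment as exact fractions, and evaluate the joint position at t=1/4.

Δ: Δ0=-2, Δ1=-3, Δ2=2/3, Δ3=-5/2
row 1: diag=4, rhs=-6; c'=1/4, d'=-3/2
row 2: denom=8−1·1/4=31/4; d'=(22−1·-3/2)/(31/4)=94/31
row 3: denom=10−3·12/31=274/31; d'=(-19−3·94/31)/(274/31)=-871/274
back: M3=-871/274
back: M2=94/31−12/31·-871/274=584/137
back: M1=-3/2−1/4·584/137=-703/274
M: M0=0, M1=-703/274, M2=584/137, M3=-871/274, M4=0
seg 0: a=4, c=M0/2=0, d=(M1−M0)/(6·1)=-703/1644, b=Δ0−h0·(2M0+M1)/6=-2585/1644
seg 1: a=2, c=M1/2=-703/548, d=(M2−M1)/(6·1)=1871/1644, b=Δ1−h1·(2M1+M2)/6=-2347/822
seg 2: a=-1, c=M2/2=292/137, d=(M3−M2)/(6·3)=-2039/4932, b=Δ2−h2·(2M2+M3)/6=-3299/1644
seg 3: a=1, c=M3/2=-871/548, d=(M4−M3)/(6·2)=871/3288, b=Δ3−h3·(2M3+M4)/6=-313/822
t_q=1/4 → seg 0, τ=1/4; S=4+-2585/1644·τ+0·τ²+-703/1644·τ³=126267/35072

  seg 0: a=4 b=-2585/1644 c=0 d=-703/1644
  seg 1: a=2 b=-2347/822 c=-703/548 d=1871/1644
  seg 2: a=-1 b=-3299/1644 c=292/137 d=-2039/4932
  seg 3: a=1 b=-313/822 c=-871/548 d=871/3288
S(1/4) = 126267/35072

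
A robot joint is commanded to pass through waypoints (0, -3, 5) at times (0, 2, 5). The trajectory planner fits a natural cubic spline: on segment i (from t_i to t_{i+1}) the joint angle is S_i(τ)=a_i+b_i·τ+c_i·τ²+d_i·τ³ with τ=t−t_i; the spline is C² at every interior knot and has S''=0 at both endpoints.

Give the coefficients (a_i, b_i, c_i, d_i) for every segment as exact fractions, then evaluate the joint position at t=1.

Δ: Δ0=-3/2, Δ1=8/3
row 1: diag=10, rhs=25; c'=3/10, d'=5/2
back: M1=5/2
M: M0=0, M1=5/2, M2=0
seg 0: a=0, c=M0/2=0, d=(M1−M0)/(6·2)=5/24, b=Δ0−h0·(2M0+M1)/6=-7/3
seg 1: a=-3, c=M1/2=5/4, d=(M2−M1)/(6·3)=-5/36, b=Δ1−h1·(2M1+M2)/6=1/6
t_q=1 → seg 0, τ=1; S=0+-7/3·τ+0·τ²+5/24·τ³=-17/8

  seg 0: a=0 b=-7/3 c=0 d=5/24
  seg 1: a=-3 b=1/6 c=5/4 d=-5/36
S(1) = -17/8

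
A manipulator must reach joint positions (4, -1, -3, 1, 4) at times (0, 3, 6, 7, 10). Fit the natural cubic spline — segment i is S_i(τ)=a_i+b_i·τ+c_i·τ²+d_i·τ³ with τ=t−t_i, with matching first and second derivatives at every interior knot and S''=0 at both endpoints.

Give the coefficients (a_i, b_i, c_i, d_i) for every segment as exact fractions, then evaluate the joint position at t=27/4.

Δ: Δ0=-5/3, Δ1=-2/3, Δ2=4, Δ3=1
row 1: diag=12, rhs=6; c'=1/4, d'=1/2
row 2: denom=8−3·1/4=29/4; d'=(28−3·1/2)/(29/4)=106/29
row 3: denom=8−1·4/29=228/29; d'=(-18−1·106/29)/(228/29)=-157/57
back: M3=-157/57
back: M2=106/29−4/29·-157/57=230/57
back: M1=1/2−1/4·230/57=-29/57
M: M0=0, M1=-29/57, M2=230/57, M3=-157/57, M4=0
seg 0: a=4, c=M0/2=0, d=(M1−M0)/(6·3)=-29/1026, b=Δ0−h0·(2M0+M1)/6=-161/114
seg 1: a=-1, c=M1/2=-29/114, d=(M2−M1)/(6·3)=259/1026, b=Δ1−h1·(2M1+M2)/6=-124/57
seg 2: a=-3, c=M2/2=115/57, d=(M3−M2)/(6·1)=-43/38, b=Δ2−h2·(2M2+M3)/6=355/114
seg 3: a=1, c=M3/2=-157/114, d=(M4−M3)/(6·3)=157/1026, b=Δ3−h3·(2M3+M4)/6=214/57
t_q=27/4 → seg 2, τ=3/4; S=-3+355/114·τ+115/57·τ²+-43/38·τ³=-17/2432

  seg 0: a=4 b=-161/114 c=0 d=-29/1026
  seg 1: a=-1 b=-124/57 c=-29/114 d=259/1026
  seg 2: a=-3 b=355/114 c=115/57 d=-43/38
  seg 3: a=1 b=214/57 c=-157/114 d=157/1026
S(27/4) = -17/2432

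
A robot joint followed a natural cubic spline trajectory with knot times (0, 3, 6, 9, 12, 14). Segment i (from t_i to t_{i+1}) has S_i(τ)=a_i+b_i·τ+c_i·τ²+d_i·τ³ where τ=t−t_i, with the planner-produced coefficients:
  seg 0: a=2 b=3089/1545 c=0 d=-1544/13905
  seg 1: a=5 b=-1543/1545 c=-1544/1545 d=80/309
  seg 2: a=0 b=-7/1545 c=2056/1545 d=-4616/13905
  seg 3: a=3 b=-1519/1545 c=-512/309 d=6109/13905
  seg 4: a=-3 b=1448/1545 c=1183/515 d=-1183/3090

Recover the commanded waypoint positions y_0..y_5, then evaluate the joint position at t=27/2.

y_0 = S_0(0) = a_0 = 2
y_1 = S_1(0) = a_1 = 5
y_2 = S_2(0) = a_2 = 0
y_3 = S_3(0) = a_3 = 3
y_4 = S_4(0) = a_4 = -3
y_5 = S_4(2) = 5
t_q=27/2 is in segment 4 (τ=3/2); S_4(τ)=3761/1648

y_0=2 y_1=5 y_2=0 y_3=3 y_4=-3 y_5=5
S(27/2) = 3761/1648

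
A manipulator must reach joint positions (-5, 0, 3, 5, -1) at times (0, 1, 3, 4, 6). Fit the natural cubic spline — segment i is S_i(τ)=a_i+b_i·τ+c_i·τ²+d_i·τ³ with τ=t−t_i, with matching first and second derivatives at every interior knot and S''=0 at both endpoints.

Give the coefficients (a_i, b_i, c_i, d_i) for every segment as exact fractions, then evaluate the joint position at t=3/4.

Δ: Δ0=5, Δ1=3/2, Δ2=2, Δ3=-3
row 1: diag=6, rhs=-21; c'=1/3, d'=-7/2
row 2: denom=6−2·1/3=16/3; d'=(3−2·-7/2)/(16/3)=15/8
row 3: denom=6−1·3/16=93/16; d'=(-30−1·15/8)/(93/16)=-170/31
back: M3=-170/31
back: M2=15/8−3/16·-170/31=90/31
back: M1=-7/2−1/3·90/31=-277/62
M: M0=0, M1=-277/62, M2=90/31, M3=-170/31, M4=0
seg 0: a=-5, c=M0/2=0, d=(M1−M0)/(6·1)=-277/372, b=Δ0−h0·(2M0+M1)/6=2137/372
seg 1: a=0, c=M1/2=-277/124, d=(M2−M1)/(6·2)=457/744, b=Δ1−h1·(2M1+M2)/6=653/186
seg 2: a=3, c=M2/2=45/31, d=(M3−M2)/(6·1)=-130/93, b=Δ2−h2·(2M2+M3)/6=181/93
seg 3: a=5, c=M3/2=-85/31, d=(M4−M3)/(6·2)=85/186, b=Δ3−h3·(2M3+M4)/6=61/93
t_q=3/4 → seg 0, τ=3/4; S=-5+2137/372·τ+0·τ²+-277/372·τ³=-7981/7936

  seg 0: a=-5 b=2137/372 c=0 d=-277/372
  seg 1: a=0 b=653/186 c=-277/124 d=457/744
  seg 2: a=3 b=181/93 c=45/31 d=-130/93
  seg 3: a=5 b=61/93 c=-85/31 d=85/186
S(3/4) = -7981/7936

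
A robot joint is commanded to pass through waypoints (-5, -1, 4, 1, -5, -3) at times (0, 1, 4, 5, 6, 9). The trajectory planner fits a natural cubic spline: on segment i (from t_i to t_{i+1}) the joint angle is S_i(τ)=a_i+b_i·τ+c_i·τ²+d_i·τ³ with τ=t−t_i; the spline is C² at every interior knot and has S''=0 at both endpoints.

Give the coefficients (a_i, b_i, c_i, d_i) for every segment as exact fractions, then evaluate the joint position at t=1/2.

Δ: Δ0=4, Δ1=5/3, Δ2=-3, Δ3=-6, Δ4=2/3
row 1: diag=8, rhs=-14; c'=3/8, d'=-7/4
row 2: denom=8−3·3/8=55/8; d'=(-28−3·-7/4)/(55/8)=-182/55
row 3: denom=4−1·8/55=212/55; d'=(-18−1·-182/55)/(212/55)=-202/53
row 4: denom=8−1·55/212=1641/212; d'=(40−1·-202/53)/(1641/212)=3096/547
back: M4=3096/547
back: M3=-202/53−55/212·3096/547=-2888/547
back: M2=-182/55−8/55·-2888/547=-1390/547
back: M1=-7/4−3/8·-1390/547=-436/547
M: M0=0, M1=-436/547, M2=-1390/547, M3=-2888/547, M4=3096/547, M5=0
seg 0: a=-5, c=M0/2=0, d=(M1−M0)/(6·1)=-218/1641, b=Δ0−h0·(2M0+M1)/6=6782/1641
seg 1: a=-1, c=M1/2=-218/547, d=(M2−M1)/(6·3)=-53/547, b=Δ1−h1·(2M1+M2)/6=6128/1641
seg 2: a=4, c=M2/2=-695/547, d=(M3−M2)/(6·1)=-749/1641, b=Δ2−h2·(2M2+M3)/6=-2089/1641
seg 3: a=1, c=M3/2=-1444/547, d=(M4−M3)/(6·1)=2992/1641, b=Δ3−h3·(2M3+M4)/6=-8506/1641
seg 4: a=-5, c=M4/2=1548/547, d=(M5−M4)/(6·3)=-172/547, b=Δ4−h4·(2M4+M5)/6=-8194/1641
t_q=1/2 → seg 0, τ=1/2; S=-5+6782/1641·τ+0·τ²+-218/1641·τ³=-6455/2188

  seg 0: a=-5 b=6782/1641 c=0 d=-218/1641
  seg 1: a=-1 b=6128/1641 c=-218/547 d=-53/547
  seg 2: a=4 b=-2089/1641 c=-695/547 d=-749/1641
  seg 3: a=1 b=-8506/1641 c=-1444/547 d=2992/1641
  seg 4: a=-5 b=-8194/1641 c=1548/547 d=-172/547
S(1/2) = -6455/2188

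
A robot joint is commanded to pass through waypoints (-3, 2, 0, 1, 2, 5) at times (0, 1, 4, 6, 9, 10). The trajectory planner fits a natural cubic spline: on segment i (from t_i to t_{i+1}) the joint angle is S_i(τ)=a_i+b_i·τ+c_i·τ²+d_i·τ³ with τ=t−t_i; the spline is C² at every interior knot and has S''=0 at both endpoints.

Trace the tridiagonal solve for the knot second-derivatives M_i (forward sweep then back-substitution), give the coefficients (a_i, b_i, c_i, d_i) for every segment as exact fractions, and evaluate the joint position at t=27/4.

Δ: Δ0=5, Δ1=-2/3, Δ2=1/2, Δ3=1/3, Δ4=3
row 1: diag=8, rhs=-34; c'=3/8, d'=-17/4
row 2: denom=10−3·3/8=71/8; d'=(7−3·-17/4)/(71/8)=158/71
row 3: denom=10−2·16/71=678/71; d'=(-1−2·158/71)/(678/71)=-129/226
row 4: denom=8−3·71/226=1595/226; d'=(16−3·-129/226)/(1595/226)=4003/1595
back: M4=4003/1595
back: M3=-129/226−71/226·4003/1595=-2168/1595
back: M2=158/71−16/71·-2168/1595=4038/1595
back: M1=-17/4−3/8·4038/1595=-8293/1595
M: M0=0, M1=-8293/1595, M2=4038/1595, M3=-2168/1595, M4=4003/1595, M5=0
seg 0: a=-3, c=M0/2=0, d=(M1−M0)/(6·1)=-8293/9570, b=Δ0−h0·(2M0+M1)/6=56143/9570
seg 1: a=2, c=M1/2=-8293/3190, d=(M2−M1)/(6·3)=1121/2610, b=Δ1−h1·(2M1+M2)/6=15632/4785
seg 2: a=0, c=M2/2=2019/1595, d=(M3−M2)/(6·2)=-107/330, b=Δ2−h2·(2M2+M3)/6=-7031/9570
seg 3: a=1, c=M3/2=-1084/1595, d=(M4−M3)/(6·3)=187/870, b=Δ3−h3·(2M3+M4)/6=4189/9570
seg 4: a=2, c=M4/2=4003/3190, d=(M5−M4)/(6·1)=-4003/9570, b=Δ4−h4·(2M4+M5)/6=10352/4785
t_q=27/4 → seg 3, τ=3/4; S=1+4189/9570·τ+-1084/1595·τ²+187/870·τ³=211649/204160

  seg 0: a=-3 b=56143/9570 c=0 d=-8293/9570
  seg 1: a=2 b=15632/4785 c=-8293/3190 d=1121/2610
  seg 2: a=0 b=-7031/9570 c=2019/1595 d=-107/330
  seg 3: a=1 b=4189/9570 c=-1084/1595 d=187/870
  seg 4: a=2 b=10352/4785 c=4003/3190 d=-4003/9570
S(27/4) = 211649/204160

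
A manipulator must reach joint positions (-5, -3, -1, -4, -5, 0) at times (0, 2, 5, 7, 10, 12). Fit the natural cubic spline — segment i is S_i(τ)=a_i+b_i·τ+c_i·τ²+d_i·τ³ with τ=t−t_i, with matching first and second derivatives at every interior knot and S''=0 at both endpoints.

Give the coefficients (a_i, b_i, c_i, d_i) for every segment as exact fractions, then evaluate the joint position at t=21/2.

  seg 0: a=-5 b=7240/7881 c=0 d=641/31524
  seg 1: a=-3 b=9163/7881 c=641/5254 d=-4529/47286
  seg 2: a=-1 b=-10897/15762 c=-1944/2627 d=143/852
  seg 3: a=-4 b=-25807/15762 c=1403/5254 d=1321/23643
  seg 4: a=-5 b=23225/15762 c=4045/5254 d=-4045/31524
S(21/2) = -343555/84064

Δ: Δ0=1, Δ1=2/3, Δ2=-3/2, Δ3=-1/3, Δ4=5/2
row 1: diag=10, rhs=-2; c'=3/10, d'=-1/5
row 2: denom=10−3·3/10=91/10; d'=(-13−3·-1/5)/(91/10)=-124/91
row 3: denom=10−2·20/91=870/91; d'=(7−2·-124/91)/(870/91)=59/58
row 4: denom=10−3·91/290=2627/290; d'=(17−3·59/58)/(2627/290)=4045/2627
back: M4=4045/2627
back: M3=59/58−91/290·4045/2627=1403/2627
back: M2=-124/91−20/91·1403/2627=-3888/2627
back: M1=-1/5−3/10·-3888/2627=641/2627
M: M0=0, M1=641/2627, M2=-3888/2627, M3=1403/2627, M4=4045/2627, M5=0
seg 0: a=-5, c=M0/2=0, d=(M1−M0)/(6·2)=641/31524, b=Δ0−h0·(2M0+M1)/6=7240/7881
seg 1: a=-3, c=M1/2=641/5254, d=(M2−M1)/(6·3)=-4529/47286, b=Δ1−h1·(2M1+M2)/6=9163/7881
seg 2: a=-1, c=M2/2=-1944/2627, d=(M3−M2)/(6·2)=143/852, b=Δ2−h2·(2M2+M3)/6=-10897/15762
seg 3: a=-4, c=M3/2=1403/5254, d=(M4−M3)/(6·3)=1321/23643, b=Δ3−h3·(2M3+M4)/6=-25807/15762
seg 4: a=-5, c=M4/2=4045/5254, d=(M5−M4)/(6·2)=-4045/31524, b=Δ4−h4·(2M4+M5)/6=23225/15762
t_q=21/2 → seg 4, τ=1/2; S=-5+23225/15762·τ+4045/5254·τ²+-4045/31524·τ³=-343555/84064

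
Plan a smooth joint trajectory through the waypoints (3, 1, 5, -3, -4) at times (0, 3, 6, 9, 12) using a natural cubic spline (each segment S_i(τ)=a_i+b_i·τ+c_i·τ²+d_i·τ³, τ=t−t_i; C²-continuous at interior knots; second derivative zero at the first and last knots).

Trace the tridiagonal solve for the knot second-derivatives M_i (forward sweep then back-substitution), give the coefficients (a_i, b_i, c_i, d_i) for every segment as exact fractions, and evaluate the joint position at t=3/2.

Δ: Δ0=-2/3, Δ1=4/3, Δ2=-8/3, Δ3=-1/3
row 1: diag=12, rhs=12; c'=1/4, d'=1
row 2: denom=12−3·1/4=45/4; d'=(-24−3·1)/(45/4)=-12/5
row 3: denom=12−3·4/15=56/5; d'=(14−3·-12/5)/(56/5)=53/28
back: M3=53/28
back: M2=-12/5−4/15·53/28=-61/21
back: M1=1−1/4·-61/21=145/84
M: M0=0, M1=145/84, M2=-61/21, M3=53/28, M4=0
seg 0: a=3, c=M0/2=0, d=(M1−M0)/(6·3)=145/1512, b=Δ0−h0·(2M0+M1)/6=-257/168
seg 1: a=1, c=M1/2=145/168, d=(M2−M1)/(6·3)=-389/1512, b=Δ1−h1·(2M1+M2)/6=89/84
seg 2: a=5, c=M2/2=-61/42, d=(M3−M2)/(6·3)=403/1512, b=Δ2−h2·(2M2+M3)/6=-17/24
seg 3: a=-3, c=M3/2=53/56, d=(M4−M3)/(6·3)=-53/504, b=Δ3−h3·(2M3+M4)/6=-187/84
t_q=3/2 → seg 0, τ=3/2; S=3+-257/168·τ+0·τ²+145/1512·τ³=461/448

  seg 0: a=3 b=-257/168 c=0 d=145/1512
  seg 1: a=1 b=89/84 c=145/168 d=-389/1512
  seg 2: a=5 b=-17/24 c=-61/42 d=403/1512
  seg 3: a=-3 b=-187/84 c=53/56 d=-53/504
S(3/2) = 461/448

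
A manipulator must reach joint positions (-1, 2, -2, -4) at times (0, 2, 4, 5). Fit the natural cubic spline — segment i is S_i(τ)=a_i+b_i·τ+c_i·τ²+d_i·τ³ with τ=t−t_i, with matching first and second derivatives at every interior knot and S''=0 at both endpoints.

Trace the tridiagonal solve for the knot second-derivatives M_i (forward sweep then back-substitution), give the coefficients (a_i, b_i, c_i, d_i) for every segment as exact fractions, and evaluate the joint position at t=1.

  seg 0: a=-1 b=27/11 c=0 d=-21/88
  seg 1: a=2 b=-9/22 c=-63/44 d=7/22
  seg 2: a=-2 b=-51/22 c=21/44 d=-7/44
S(1) = 107/88

Δ: Δ0=3/2, Δ1=-2, Δ2=-2
row 1: diag=8, rhs=-21; c'=1/4, d'=-21/8
row 2: denom=6−2·1/4=11/2; d'=(0−2·-21/8)/(11/2)=21/22
back: M2=21/22
back: M1=-21/8−1/4·21/22=-63/22
M: M0=0, M1=-63/22, M2=21/22, M3=0
seg 0: a=-1, c=M0/2=0, d=(M1−M0)/(6·2)=-21/88, b=Δ0−h0·(2M0+M1)/6=27/11
seg 1: a=2, c=M1/2=-63/44, d=(M2−M1)/(6·2)=7/22, b=Δ1−h1·(2M1+M2)/6=-9/22
seg 2: a=-2, c=M2/2=21/44, d=(M3−M2)/(6·1)=-7/44, b=Δ2−h2·(2M2+M3)/6=-51/22
t_q=1 → seg 0, τ=1; S=-1+27/11·τ+0·τ²+-21/88·τ³=107/88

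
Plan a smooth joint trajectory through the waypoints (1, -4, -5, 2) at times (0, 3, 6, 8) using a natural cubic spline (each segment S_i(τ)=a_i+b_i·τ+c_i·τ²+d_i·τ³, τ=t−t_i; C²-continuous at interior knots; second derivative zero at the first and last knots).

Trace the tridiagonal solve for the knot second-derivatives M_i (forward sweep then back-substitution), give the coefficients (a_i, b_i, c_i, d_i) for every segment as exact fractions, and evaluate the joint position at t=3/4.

  seg 0: a=1 b=-127/74 c=0 d=11/1998
  seg 1: a=-4 b=-58/37 c=11/222 d=241/1998
  seg 2: a=-5 b=147/74 c=42/37 d=-7/37
S(3/4) = -1349/4736

Δ: Δ0=-5/3, Δ1=-1/3, Δ2=7/2
row 1: diag=12, rhs=8; c'=1/4, d'=2/3
row 2: denom=10−3·1/4=37/4; d'=(23−3·2/3)/(37/4)=84/37
back: M2=84/37
back: M1=2/3−1/4·84/37=11/111
M: M0=0, M1=11/111, M2=84/37, M3=0
seg 0: a=1, c=M0/2=0, d=(M1−M0)/(6·3)=11/1998, b=Δ0−h0·(2M0+M1)/6=-127/74
seg 1: a=-4, c=M1/2=11/222, d=(M2−M1)/(6·3)=241/1998, b=Δ1−h1·(2M1+M2)/6=-58/37
seg 2: a=-5, c=M2/2=42/37, d=(M3−M2)/(6·2)=-7/37, b=Δ2−h2·(2M2+M3)/6=147/74
t_q=3/4 → seg 0, τ=3/4; S=1+-127/74·τ+0·τ²+11/1998·τ³=-1349/4736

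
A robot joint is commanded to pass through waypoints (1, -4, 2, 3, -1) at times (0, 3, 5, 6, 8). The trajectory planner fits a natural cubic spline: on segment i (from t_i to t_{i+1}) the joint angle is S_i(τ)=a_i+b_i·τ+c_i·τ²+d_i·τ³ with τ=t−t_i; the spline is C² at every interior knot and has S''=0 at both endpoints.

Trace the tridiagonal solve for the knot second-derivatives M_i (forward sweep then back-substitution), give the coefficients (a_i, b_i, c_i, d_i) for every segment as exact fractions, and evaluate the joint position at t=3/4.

  seg 0: a=1 b=-1631/489 c=0 d=272/1467
  seg 1: a=-4 b=817/489 c=272/163 d=-491/978
  seg 2: a=2 b=1135/489 c=-219/163 d=11/489
  seg 3: a=3 b=-146/489 c=-208/163 d=104/489
S(3/4) = -232/163

Δ: Δ0=-5/3, Δ1=3, Δ2=1, Δ3=-2
row 1: diag=10, rhs=28; c'=1/5, d'=14/5
row 2: denom=6−2·1/5=28/5; d'=(-12−2·14/5)/(28/5)=-22/7
row 3: denom=6−1·5/28=163/28; d'=(-18−1·-22/7)/(163/28)=-416/163
back: M3=-416/163
back: M2=-22/7−5/28·-416/163=-438/163
back: M1=14/5−1/5·-438/163=544/163
M: M0=0, M1=544/163, M2=-438/163, M3=-416/163, M4=0
seg 0: a=1, c=M0/2=0, d=(M1−M0)/(6·3)=272/1467, b=Δ0−h0·(2M0+M1)/6=-1631/489
seg 1: a=-4, c=M1/2=272/163, d=(M2−M1)/(6·2)=-491/978, b=Δ1−h1·(2M1+M2)/6=817/489
seg 2: a=2, c=M2/2=-219/163, d=(M3−M2)/(6·1)=11/489, b=Δ2−h2·(2M2+M3)/6=1135/489
seg 3: a=3, c=M3/2=-208/163, d=(M4−M3)/(6·2)=104/489, b=Δ3−h3·(2M3+M4)/6=-146/489
t_q=3/4 → seg 0, τ=3/4; S=1+-1631/489·τ+0·τ²+272/1467·τ³=-232/163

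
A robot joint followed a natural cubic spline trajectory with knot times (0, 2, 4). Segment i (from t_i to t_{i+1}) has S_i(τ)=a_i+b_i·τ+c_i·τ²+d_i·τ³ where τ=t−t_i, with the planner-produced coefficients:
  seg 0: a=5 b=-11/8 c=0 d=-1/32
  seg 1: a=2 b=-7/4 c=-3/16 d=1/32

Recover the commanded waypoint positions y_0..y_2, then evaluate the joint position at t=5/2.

y_0 = S_0(0) = a_0 = 5
y_1 = S_1(0) = a_1 = 2
y_2 = S_1(2) = -2
t_q=5/2 is in segment 1 (τ=1/2); S_1(τ)=277/256

y_0=5 y_1=2 y_2=-2
S(5/2) = 277/256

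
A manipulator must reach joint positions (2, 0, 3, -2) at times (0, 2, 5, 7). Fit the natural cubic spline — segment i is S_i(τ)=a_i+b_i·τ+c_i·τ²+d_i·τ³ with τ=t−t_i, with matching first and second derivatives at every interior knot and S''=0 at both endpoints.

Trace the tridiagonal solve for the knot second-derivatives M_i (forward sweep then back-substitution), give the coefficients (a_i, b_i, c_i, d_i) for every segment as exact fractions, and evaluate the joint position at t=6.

Δ: Δ0=-1, Δ1=1, Δ2=-5/2
row 1: diag=10, rhs=12; c'=3/10, d'=6/5
row 2: denom=10−3·3/10=91/10; d'=(-21−3·6/5)/(91/10)=-246/91
back: M2=-246/91
back: M1=6/5−3/10·-246/91=183/91
M: M0=0, M1=183/91, M2=-246/91, M3=0
seg 0: a=2, c=M0/2=0, d=(M1−M0)/(6·2)=61/364, b=Δ0−h0·(2M0+M1)/6=-152/91
seg 1: a=0, c=M1/2=183/182, d=(M2−M1)/(6·3)=-11/42, b=Δ1−h1·(2M1+M2)/6=31/91
seg 2: a=3, c=M2/2=-123/91, d=(M3−M2)/(6·2)=41/182, b=Δ2−h2·(2M2+M3)/6=-127/182
t_q=6 → seg 2, τ=1; S=3+-127/182·τ+-123/91·τ²+41/182·τ³=107/91

  seg 0: a=2 b=-152/91 c=0 d=61/364
  seg 1: a=0 b=31/91 c=183/182 d=-11/42
  seg 2: a=3 b=-127/182 c=-123/91 d=41/182
S(6) = 107/91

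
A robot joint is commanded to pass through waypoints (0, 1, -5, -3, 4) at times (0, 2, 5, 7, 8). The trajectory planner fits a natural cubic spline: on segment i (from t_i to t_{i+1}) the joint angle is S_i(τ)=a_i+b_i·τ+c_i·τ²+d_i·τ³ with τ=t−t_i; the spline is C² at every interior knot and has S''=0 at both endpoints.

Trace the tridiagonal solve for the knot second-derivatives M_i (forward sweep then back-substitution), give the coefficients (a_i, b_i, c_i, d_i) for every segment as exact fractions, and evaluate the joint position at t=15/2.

Δ: Δ0=1/2, Δ1=-2, Δ2=1, Δ3=7
row 1: diag=10, rhs=-15; c'=3/10, d'=-3/2
row 2: denom=10−3·3/10=91/10; d'=(18−3·-3/2)/(91/10)=225/91
row 3: denom=6−2·20/91=506/91; d'=(36−2·225/91)/(506/91)=1413/253
back: M3=1413/253
back: M2=225/91−20/91·1413/253=315/253
back: M1=-3/2−3/10·315/253=-474/253
M: M0=0, M1=-474/253, M2=315/253, M3=1413/253, M4=0
seg 0: a=0, c=M0/2=0, d=(M1−M0)/(6·2)=-79/506, b=Δ0−h0·(2M0+M1)/6=569/506
seg 1: a=1, c=M1/2=-237/253, d=(M2−M1)/(6·3)=263/1518, b=Δ1−h1·(2M1+M2)/6=-379/506
seg 2: a=-5, c=M2/2=315/506, d=(M3−M2)/(6·2)=183/506, b=Δ2−h2·(2M2+M3)/6=-428/253
seg 3: a=-3, c=M3/2=1413/506, d=(M4−M3)/(6·1)=-471/506, b=Δ3−h3·(2M3+M4)/6=1300/253
t_q=15/2 → seg 3, τ=1/2; S=-3+1300/253·τ+1413/506·τ²+-471/506·τ³=611/4048

  seg 0: a=0 b=569/506 c=0 d=-79/506
  seg 1: a=1 b=-379/506 c=-237/253 d=263/1518
  seg 2: a=-5 b=-428/253 c=315/506 d=183/506
  seg 3: a=-3 b=1300/253 c=1413/506 d=-471/506
S(15/2) = 611/4048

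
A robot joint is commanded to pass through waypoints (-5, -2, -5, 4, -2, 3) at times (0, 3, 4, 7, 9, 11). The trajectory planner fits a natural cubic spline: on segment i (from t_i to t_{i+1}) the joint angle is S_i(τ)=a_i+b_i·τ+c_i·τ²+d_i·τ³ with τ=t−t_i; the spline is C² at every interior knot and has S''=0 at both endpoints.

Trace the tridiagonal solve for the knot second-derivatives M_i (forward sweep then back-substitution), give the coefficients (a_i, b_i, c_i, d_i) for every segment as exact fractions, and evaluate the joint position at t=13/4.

Δ: Δ0=1, Δ1=-3, Δ2=3, Δ3=-3, Δ4=5/2
row 1: diag=8, rhs=-24; c'=1/8, d'=-3
row 2: denom=8−1·1/8=63/8; d'=(36−1·-3)/(63/8)=104/21
row 3: denom=10−3·8/21=62/7; d'=(-36−3·104/21)/(62/7)=-178/31
row 4: denom=8−2·7/31=234/31; d'=(33−2·-178/31)/(234/31)=1379/234
back: M4=1379/234
back: M3=-178/31−7/31·1379/234=-1655/234
back: M2=104/21−8/21·-1655/234=2684/351
back: M1=-3−1/8·2684/351=-2777/702
M: M0=0, M1=-2777/702, M2=2684/351, M3=-1655/234, M4=1379/234, M5=0
seg 0: a=-5, c=M0/2=0, d=(M1−M0)/(6·3)=-2777/12636, b=Δ0−h0·(2M0+M1)/6=4181/1404
seg 1: a=-2, c=M1/2=-2777/1404, d=(M2−M1)/(6·1)=905/468, b=Δ1−h1·(2M1+M2)/6=-2075/702
seg 2: a=-5, c=M2/2=1342/351, d=(M3−M2)/(6·3)=-10333/12636, b=Δ2−h2·(2M2+M3)/6=-1559/1404
seg 3: a=4, c=M3/2=-1655/468, d=(M4−M3)/(6·2)=1517/1404, b=Δ3−h3·(2M3+M4)/6=-175/702
seg 4: a=-2, c=M4/2=1379/468, d=(M5−M4)/(6·2)=-1379/2808, b=Δ4−h4·(2M4+M5)/6=-1003/702
t_q=13/4 → seg 1, τ=1/4; S=-2+-2075/702·τ+-2777/1404·τ²+905/468·τ³=-84835/29952

  seg 0: a=-5 b=4181/1404 c=0 d=-2777/12636
  seg 1: a=-2 b=-2075/702 c=-2777/1404 d=905/468
  seg 2: a=-5 b=-1559/1404 c=1342/351 d=-10333/12636
  seg 3: a=4 b=-175/702 c=-1655/468 d=1517/1404
  seg 4: a=-2 b=-1003/702 c=1379/468 d=-1379/2808
S(13/4) = -84835/29952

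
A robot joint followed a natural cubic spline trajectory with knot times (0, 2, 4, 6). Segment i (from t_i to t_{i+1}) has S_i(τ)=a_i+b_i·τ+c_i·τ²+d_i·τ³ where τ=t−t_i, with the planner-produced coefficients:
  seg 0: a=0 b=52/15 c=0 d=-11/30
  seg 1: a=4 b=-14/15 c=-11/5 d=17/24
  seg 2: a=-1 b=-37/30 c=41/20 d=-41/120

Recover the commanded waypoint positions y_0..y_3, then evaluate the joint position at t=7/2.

y_0 = S_0(0) = a_0 = 0
y_1 = S_1(0) = a_1 = 4
y_2 = S_2(0) = a_2 = -1
y_3 = S_2(2) = 2
t_q=7/2 is in segment 1 (τ=3/2); S_1(τ)=13/320

y_0=0 y_1=4 y_2=-1 y_3=2
S(7/2) = 13/320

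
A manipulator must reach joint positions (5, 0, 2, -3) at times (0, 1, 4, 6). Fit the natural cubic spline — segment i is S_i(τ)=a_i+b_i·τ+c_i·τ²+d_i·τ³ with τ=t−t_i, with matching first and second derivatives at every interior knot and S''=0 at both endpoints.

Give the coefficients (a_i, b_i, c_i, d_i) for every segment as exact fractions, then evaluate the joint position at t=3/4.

  seg 0: a=5 b=-2527/426 c=0 d=397/426
  seg 1: a=0 b=-668/213 c=397/142 d=-217/426
  seg 2: a=2 b=-49/426 c=-127/71 d=127/426
S(3/4) = 8581/9088

Δ: Δ0=-5, Δ1=2/3, Δ2=-5/2
row 1: diag=8, rhs=34; c'=3/8, d'=17/4
row 2: denom=10−3·3/8=71/8; d'=(-19−3·17/4)/(71/8)=-254/71
back: M2=-254/71
back: M1=17/4−3/8·-254/71=397/71
M: M0=0, M1=397/71, M2=-254/71, M3=0
seg 0: a=5, c=M0/2=0, d=(M1−M0)/(6·1)=397/426, b=Δ0−h0·(2M0+M1)/6=-2527/426
seg 1: a=0, c=M1/2=397/142, d=(M2−M1)/(6·3)=-217/426, b=Δ1−h1·(2M1+M2)/6=-668/213
seg 2: a=2, c=M2/2=-127/71, d=(M3−M2)/(6·2)=127/426, b=Δ2−h2·(2M2+M3)/6=-49/426
t_q=3/4 → seg 0, τ=3/4; S=5+-2527/426·τ+0·τ²+397/426·τ³=8581/9088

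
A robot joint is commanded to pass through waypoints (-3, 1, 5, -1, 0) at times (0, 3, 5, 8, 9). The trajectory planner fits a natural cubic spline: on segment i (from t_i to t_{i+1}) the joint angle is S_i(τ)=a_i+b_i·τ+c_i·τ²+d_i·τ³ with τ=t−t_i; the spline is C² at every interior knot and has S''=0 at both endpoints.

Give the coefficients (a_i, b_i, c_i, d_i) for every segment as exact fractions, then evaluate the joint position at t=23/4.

  seg 0: a=-3 b=86/113 c=0 d=194/3051
  seg 1: a=1 b=280/113 c=194/339 d=-275/678
  seg 2: a=5 b=-34/339 c=-631/339 d=1249/3051
  seg 3: a=-1 b=-73/339 c=206/113 d=-206/339
S(23/4) = 29293/7232

Δ: Δ0=4/3, Δ1=2, Δ2=-2, Δ3=1
row 1: diag=10, rhs=4; c'=1/5, d'=2/5
row 2: denom=10−2·1/5=48/5; d'=(-24−2·2/5)/(48/5)=-31/12
row 3: denom=8−3·5/16=113/16; d'=(18−3·-31/12)/(113/16)=412/113
back: M3=412/113
back: M2=-31/12−5/16·412/113=-1262/339
back: M1=2/5−1/5·-1262/339=388/339
M: M0=0, M1=388/339, M2=-1262/339, M3=412/113, M4=0
seg 0: a=-3, c=M0/2=0, d=(M1−M0)/(6·3)=194/3051, b=Δ0−h0·(2M0+M1)/6=86/113
seg 1: a=1, c=M1/2=194/339, d=(M2−M1)/(6·2)=-275/678, b=Δ1−h1·(2M1+M2)/6=280/113
seg 2: a=5, c=M2/2=-631/339, d=(M3−M2)/(6·3)=1249/3051, b=Δ2−h2·(2M2+M3)/6=-34/339
seg 3: a=-1, c=M3/2=206/113, d=(M4−M3)/(6·1)=-206/339, b=Δ3−h3·(2M3+M4)/6=-73/339
t_q=23/4 → seg 2, τ=3/4; S=5+-34/339·τ+-631/339·τ²+1249/3051·τ³=29293/7232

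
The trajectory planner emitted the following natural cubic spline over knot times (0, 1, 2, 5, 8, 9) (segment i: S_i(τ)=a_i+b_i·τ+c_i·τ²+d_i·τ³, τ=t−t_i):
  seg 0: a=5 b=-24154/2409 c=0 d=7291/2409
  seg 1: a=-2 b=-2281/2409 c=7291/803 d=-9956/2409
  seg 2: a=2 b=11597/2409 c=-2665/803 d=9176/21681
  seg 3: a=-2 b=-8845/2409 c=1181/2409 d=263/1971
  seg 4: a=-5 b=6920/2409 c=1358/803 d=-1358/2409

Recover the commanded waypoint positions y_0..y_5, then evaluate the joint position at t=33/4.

y_0 = S_0(0) = a_0 = 5
y_1 = S_1(0) = a_1 = -2
y_2 = S_2(0) = a_2 = 2
y_3 = S_3(0) = a_3 = -2
y_4 = S_4(0) = a_4 = -5
y_5 = S_4(1) = -1
t_q=33/4 is in segment 4 (τ=1/4); S_4(τ)=-107537/25696

y_0=5 y_1=-2 y_2=2 y_3=-2 y_4=-5 y_5=-1
S(33/4) = -107537/25696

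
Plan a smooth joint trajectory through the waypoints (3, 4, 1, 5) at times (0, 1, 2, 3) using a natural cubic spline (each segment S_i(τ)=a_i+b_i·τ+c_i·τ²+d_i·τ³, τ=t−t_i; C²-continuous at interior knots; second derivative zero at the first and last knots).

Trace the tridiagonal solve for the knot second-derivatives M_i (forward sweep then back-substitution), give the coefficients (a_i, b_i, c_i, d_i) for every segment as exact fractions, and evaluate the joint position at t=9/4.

Δ: Δ0=1, Δ1=-3, Δ2=4
row 1: diag=4, rhs=-24; c'=1/4, d'=-6
row 2: denom=4−1·1/4=15/4; d'=(42−1·-6)/(15/4)=64/5
back: M2=64/5
back: M1=-6−1/4·64/5=-46/5
M: M0=0, M1=-46/5, M2=64/5, M3=0
seg 0: a=3, c=M0/2=0, d=(M1−M0)/(6·1)=-23/15, b=Δ0−h0·(2M0+M1)/6=38/15
seg 1: a=4, c=M1/2=-23/5, d=(M2−M1)/(6·1)=11/3, b=Δ1−h1·(2M1+M2)/6=-31/15
seg 2: a=1, c=M2/2=32/5, d=(M3−M2)/(6·1)=-32/15, b=Δ2−h2·(2M2+M3)/6=-4/15
t_q=9/4 → seg 2, τ=1/4; S=1+-4/15·τ+32/5·τ²+-32/15·τ³=13/10

  seg 0: a=3 b=38/15 c=0 d=-23/15
  seg 1: a=4 b=-31/15 c=-23/5 d=11/3
  seg 2: a=1 b=-4/15 c=32/5 d=-32/15
S(9/4) = 13/10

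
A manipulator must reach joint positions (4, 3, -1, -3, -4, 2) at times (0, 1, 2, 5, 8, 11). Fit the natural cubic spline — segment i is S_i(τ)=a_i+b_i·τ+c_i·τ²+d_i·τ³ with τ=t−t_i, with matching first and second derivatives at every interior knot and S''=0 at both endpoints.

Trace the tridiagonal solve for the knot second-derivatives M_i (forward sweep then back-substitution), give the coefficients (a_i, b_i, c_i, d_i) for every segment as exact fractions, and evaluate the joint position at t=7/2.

  seg 0: a=4 b=-14/139 c=0 d=-125/139
  seg 1: a=3 b=-389/139 c=-375/139 d=208/139
  seg 2: a=-1 b=-515/139 c=249/139 d=-974/3753
  seg 3: a=-3 b=5/139 c=-227/417 d=527/3753
  seg 4: a=-4 b=78/139 c=100/139 d=-100/1251
S(7/2) = -473/139

Δ: Δ0=-1, Δ1=-4, Δ2=-2/3, Δ3=-1/3, Δ4=2
row 1: diag=4, rhs=-18; c'=1/4, d'=-9/2
row 2: denom=8−1·1/4=31/4; d'=(20−1·-9/2)/(31/4)=98/31
row 3: denom=12−3·12/31=336/31; d'=(2−3·98/31)/(336/31)=-29/42
row 4: denom=12−3·31/112=1251/112; d'=(14−3·-29/42)/(1251/112)=200/139
back: M4=200/139
back: M3=-29/42−31/112·200/139=-454/417
back: M2=98/31−12/31·-454/417=498/139
back: M1=-9/2−1/4·498/139=-750/139
M: M0=0, M1=-750/139, M2=498/139, M3=-454/417, M4=200/139, M5=0
seg 0: a=4, c=M0/2=0, d=(M1−M0)/(6·1)=-125/139, b=Δ0−h0·(2M0+M1)/6=-14/139
seg 1: a=3, c=M1/2=-375/139, d=(M2−M1)/(6·1)=208/139, b=Δ1−h1·(2M1+M2)/6=-389/139
seg 2: a=-1, c=M2/2=249/139, d=(M3−M2)/(6·3)=-974/3753, b=Δ2−h2·(2M2+M3)/6=-515/139
seg 3: a=-3, c=M3/2=-227/417, d=(M4−M3)/(6·3)=527/3753, b=Δ3−h3·(2M3+M4)/6=5/139
seg 4: a=-4, c=M4/2=100/139, d=(M5−M4)/(6·3)=-100/1251, b=Δ4−h4·(2M4+M5)/6=78/139
t_q=7/2 → seg 2, τ=3/2; S=-1+-515/139·τ+249/139·τ²+-974/3753·τ³=-473/139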